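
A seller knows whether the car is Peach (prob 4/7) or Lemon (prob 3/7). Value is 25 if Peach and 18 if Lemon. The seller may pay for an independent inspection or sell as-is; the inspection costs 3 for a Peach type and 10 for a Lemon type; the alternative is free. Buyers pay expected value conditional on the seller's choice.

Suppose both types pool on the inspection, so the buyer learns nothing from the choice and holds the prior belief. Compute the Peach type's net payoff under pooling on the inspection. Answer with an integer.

19

Pooled price = 4/7·25 + 3/7·18 = 22.
Peach pays cost 3 for the inspection, so net payoff = 22 − 3 = 19.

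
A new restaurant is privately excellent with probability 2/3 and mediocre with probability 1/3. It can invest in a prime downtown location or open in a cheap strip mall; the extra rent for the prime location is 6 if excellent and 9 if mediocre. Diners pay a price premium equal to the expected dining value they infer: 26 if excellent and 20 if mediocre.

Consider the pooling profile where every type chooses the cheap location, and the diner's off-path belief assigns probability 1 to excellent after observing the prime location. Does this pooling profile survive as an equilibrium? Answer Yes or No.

Yes

On path, the diner holds the prior and pays 2/3·26 + 1/3·20 = 24. Off path (the prime location), believing excellent, it pays 26.
excellent: the cheap location nets 24; the prime location nets 26 − 6 = 20. excellent stays.
mediocre: the cheap location nets 24; the prime location nets 26 − 9 = 17. mediocre stays.
No type deviates, so pooling is sustained.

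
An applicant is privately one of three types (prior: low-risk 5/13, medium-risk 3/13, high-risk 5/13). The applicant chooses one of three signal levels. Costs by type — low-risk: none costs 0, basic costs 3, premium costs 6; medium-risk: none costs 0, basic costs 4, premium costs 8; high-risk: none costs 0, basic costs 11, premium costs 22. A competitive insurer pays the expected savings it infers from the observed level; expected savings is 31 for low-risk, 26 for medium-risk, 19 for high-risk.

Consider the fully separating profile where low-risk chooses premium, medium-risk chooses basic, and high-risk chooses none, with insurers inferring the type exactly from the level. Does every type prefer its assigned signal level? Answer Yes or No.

No

Separating rebates: premium → 31, basic → 26, none → 19.
low-risk (assigned premium): none: 19 − 0 = 19; basic: 26 − 3 = 23; premium: 31 − 6 = 25. low-risk stays.
medium-risk (assigned basic): none: 19 − 0 = 19; basic: 26 − 4 = 22; premium: 31 − 8 = 23. medium-risk prefers premium.
high-risk (assigned none): none: 19 − 0 = 19; basic: 26 − 11 = 15; premium: 31 − 22 = 9. high-risk stays.
At least one type deviates; the separating profile fails.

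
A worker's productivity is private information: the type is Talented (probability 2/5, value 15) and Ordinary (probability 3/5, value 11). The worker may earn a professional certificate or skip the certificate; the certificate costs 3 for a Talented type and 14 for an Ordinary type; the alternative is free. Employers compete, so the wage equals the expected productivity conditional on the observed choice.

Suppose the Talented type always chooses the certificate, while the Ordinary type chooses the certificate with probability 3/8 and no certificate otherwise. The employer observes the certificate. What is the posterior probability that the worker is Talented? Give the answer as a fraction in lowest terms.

P(the certificate) = (2/5)·1 + (3/5)·(3/8) = 5/8.
By Bayes' rule, P(Talented | the certificate) = (2/5) / (5/8) = 16/25.

16/25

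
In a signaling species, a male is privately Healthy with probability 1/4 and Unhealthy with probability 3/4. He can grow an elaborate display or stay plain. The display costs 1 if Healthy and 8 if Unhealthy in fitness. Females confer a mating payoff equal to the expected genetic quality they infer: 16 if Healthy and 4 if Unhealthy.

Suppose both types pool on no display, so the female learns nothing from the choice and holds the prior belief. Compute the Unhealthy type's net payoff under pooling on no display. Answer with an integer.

Pooled mating payoff = 1/4·16 + 3/4·4 = 7.
Unhealthy pays no cost for no display, so net payoff = 7.

7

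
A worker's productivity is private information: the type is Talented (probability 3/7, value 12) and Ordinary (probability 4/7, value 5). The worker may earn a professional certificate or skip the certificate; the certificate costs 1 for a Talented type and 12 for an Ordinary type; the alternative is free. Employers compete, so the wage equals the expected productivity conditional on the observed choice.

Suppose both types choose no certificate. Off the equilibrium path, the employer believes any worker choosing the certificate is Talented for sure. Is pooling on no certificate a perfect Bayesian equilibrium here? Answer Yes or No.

On path, the employer holds the prior and pays 3/7·12 + 4/7·5 = 8. Off path (the certificate), believing Talented, it pays 12.
Talented: no certificate nets 8; the certificate nets 12 − 1 = 11. Talented would deviate.
Ordinary: no certificate nets 8; the certificate nets 12 − 12 = 0. Ordinary stays.
A type deviates, so pooling fails.

No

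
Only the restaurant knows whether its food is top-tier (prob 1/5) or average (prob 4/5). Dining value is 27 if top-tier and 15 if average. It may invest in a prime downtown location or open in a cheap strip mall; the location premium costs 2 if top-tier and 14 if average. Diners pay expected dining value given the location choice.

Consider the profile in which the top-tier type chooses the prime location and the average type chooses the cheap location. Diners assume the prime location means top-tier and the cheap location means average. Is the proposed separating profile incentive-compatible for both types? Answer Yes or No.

Under these beliefs, the prime location earns price premium 27 and the cheap location earns price premium 15.
top-tier: the prime location nets 27 − 2 = 25; the cheap location nets 15. top-tier prefers the prime location.
average: the prime location nets 27 − 14 = 13; the cheap location nets 15. average prefers the cheap location.
Neither type deviates, so the separating profile is an equilibrium.

Yes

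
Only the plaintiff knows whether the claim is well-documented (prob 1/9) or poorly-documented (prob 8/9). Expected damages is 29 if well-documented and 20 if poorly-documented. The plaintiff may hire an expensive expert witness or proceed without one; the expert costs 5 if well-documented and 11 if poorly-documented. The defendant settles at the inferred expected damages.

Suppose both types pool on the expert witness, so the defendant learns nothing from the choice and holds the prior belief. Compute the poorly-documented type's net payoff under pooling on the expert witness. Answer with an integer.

Pooled settlement = 1/9·29 + 8/9·20 = 21.
poorly-documented pays cost 11 for the expert witness, so net payoff = 21 − 11 = 10.

10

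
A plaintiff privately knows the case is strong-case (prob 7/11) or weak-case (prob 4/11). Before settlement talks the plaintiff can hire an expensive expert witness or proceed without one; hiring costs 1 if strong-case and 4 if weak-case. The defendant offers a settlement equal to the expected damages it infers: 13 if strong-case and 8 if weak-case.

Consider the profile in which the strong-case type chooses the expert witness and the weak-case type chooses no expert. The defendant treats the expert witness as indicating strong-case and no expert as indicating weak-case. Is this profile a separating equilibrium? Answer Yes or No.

No

Under these beliefs, the expert witness earns settlement 13 and no expert earns settlement 8.
strong-case: the expert witness nets 13 − 1 = 12; no expert nets 8. strong-case prefers the expert witness.
weak-case: the expert witness nets 13 − 4 = 9; no expert nets 8. weak-case would deviate to the expert witness.
weak-case has a profitable deviation, so the profile is not an equilibrium.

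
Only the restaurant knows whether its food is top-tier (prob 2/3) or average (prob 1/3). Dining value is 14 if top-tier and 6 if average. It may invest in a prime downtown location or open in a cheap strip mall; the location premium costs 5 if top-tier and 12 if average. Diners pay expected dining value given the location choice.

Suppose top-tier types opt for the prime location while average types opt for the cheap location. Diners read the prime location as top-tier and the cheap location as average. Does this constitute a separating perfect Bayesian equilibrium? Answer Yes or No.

Yes

Under these beliefs, the prime location earns price premium 14 and the cheap location earns price premium 6.
top-tier: the prime location nets 14 − 5 = 9; the cheap location nets 6. top-tier prefers the prime location.
average: the prime location nets 14 − 12 = 2; the cheap location nets 6. average prefers the cheap location.
Neither type deviates, so the separating profile is an equilibrium.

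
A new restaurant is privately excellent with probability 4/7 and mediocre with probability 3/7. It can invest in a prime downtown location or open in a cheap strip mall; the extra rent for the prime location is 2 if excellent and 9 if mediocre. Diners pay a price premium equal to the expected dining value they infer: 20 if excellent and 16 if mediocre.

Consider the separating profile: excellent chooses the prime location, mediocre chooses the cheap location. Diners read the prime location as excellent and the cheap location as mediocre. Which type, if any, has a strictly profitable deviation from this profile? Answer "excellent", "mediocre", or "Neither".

The prime location pays 20; the cheap location pays 16.
excellent: assigned the prime location, nets 20 − 2 = 18; deviating to the cheap location nets 16.
mediocre: assigned the cheap location, nets 16; deviating to the prime location nets 20 − 9 = 11.
Both types strictly prefer their assigned action; no profitable deviation.

Neither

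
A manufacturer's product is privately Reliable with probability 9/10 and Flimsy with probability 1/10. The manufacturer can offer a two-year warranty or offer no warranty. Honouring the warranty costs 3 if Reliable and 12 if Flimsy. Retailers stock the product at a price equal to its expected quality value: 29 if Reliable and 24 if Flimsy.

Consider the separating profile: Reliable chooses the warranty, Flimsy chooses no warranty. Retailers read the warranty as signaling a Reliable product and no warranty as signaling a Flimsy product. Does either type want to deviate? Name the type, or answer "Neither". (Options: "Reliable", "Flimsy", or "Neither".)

Neither

The warranty pays 29; no warranty pays 24.
Reliable: assigned the warranty, nets 29 − 3 = 26; deviating to no warranty nets 24.
Flimsy: assigned no warranty, nets 24; deviating to the warranty nets 29 − 12 = 17.
Both types strictly prefer their assigned action; no profitable deviation.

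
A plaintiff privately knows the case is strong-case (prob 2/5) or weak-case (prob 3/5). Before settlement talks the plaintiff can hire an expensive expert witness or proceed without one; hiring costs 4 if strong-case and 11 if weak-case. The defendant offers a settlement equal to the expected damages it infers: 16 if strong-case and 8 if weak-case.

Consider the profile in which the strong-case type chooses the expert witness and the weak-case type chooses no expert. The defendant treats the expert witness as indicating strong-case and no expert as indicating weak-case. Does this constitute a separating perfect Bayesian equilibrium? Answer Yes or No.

Under these beliefs, the expert witness earns settlement 16 and no expert earns settlement 8.
strong-case: the expert witness nets 16 − 4 = 12; no expert nets 8. strong-case prefers the expert witness.
weak-case: the expert witness nets 16 − 11 = 5; no expert nets 8. weak-case prefers no expert.
Neither type deviates, so the separating profile is an equilibrium.

Yes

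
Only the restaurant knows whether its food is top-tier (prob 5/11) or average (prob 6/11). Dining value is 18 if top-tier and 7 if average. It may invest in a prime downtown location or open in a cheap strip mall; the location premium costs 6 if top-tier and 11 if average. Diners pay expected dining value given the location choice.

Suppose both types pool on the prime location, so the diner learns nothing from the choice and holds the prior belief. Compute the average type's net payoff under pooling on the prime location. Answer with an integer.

Pooled price premium = 5/11·18 + 6/11·7 = 12.
average pays cost 11 for the prime location, so net payoff = 12 − 11 = 1.

1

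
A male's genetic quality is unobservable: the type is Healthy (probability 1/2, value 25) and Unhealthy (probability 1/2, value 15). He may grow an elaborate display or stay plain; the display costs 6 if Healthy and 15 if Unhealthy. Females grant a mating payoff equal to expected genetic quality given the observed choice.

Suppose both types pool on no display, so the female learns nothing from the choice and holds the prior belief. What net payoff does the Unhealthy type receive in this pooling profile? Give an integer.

Pooled mating payoff = 1/2·25 + 1/2·15 = 20.
Unhealthy pays no cost for no display, so net payoff = 20.

20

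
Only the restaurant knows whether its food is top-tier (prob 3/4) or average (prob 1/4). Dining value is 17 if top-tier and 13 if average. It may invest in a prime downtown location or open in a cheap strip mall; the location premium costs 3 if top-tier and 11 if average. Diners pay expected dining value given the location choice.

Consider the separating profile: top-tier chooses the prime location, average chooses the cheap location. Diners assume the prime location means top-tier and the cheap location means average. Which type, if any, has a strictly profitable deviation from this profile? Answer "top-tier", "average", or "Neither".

Neither

The prime location pays 17; the cheap location pays 13.
top-tier: assigned the prime location, nets 17 − 3 = 14; deviating to the cheap location nets 13.
average: assigned the cheap location, nets 13; deviating to the prime location nets 17 − 11 = 6.
Both types strictly prefer their assigned action; no profitable deviation.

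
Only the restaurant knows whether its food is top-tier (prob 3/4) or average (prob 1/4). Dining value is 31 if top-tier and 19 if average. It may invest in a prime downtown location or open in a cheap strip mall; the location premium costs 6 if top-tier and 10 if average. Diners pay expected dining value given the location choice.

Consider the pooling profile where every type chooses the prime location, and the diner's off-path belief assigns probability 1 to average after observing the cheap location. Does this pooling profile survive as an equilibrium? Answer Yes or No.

No

On path, the diner holds the prior and pays 3/4·31 + 1/4·19 = 28. Off path (the cheap location), believing average, it pays 19.
top-tier: the prime location nets 28 − 6 = 22; the cheap location nets 19. top-tier stays.
average: the prime location nets 28 − 10 = 18; the cheap location nets 19. average would deviate.
A type deviates, so pooling fails.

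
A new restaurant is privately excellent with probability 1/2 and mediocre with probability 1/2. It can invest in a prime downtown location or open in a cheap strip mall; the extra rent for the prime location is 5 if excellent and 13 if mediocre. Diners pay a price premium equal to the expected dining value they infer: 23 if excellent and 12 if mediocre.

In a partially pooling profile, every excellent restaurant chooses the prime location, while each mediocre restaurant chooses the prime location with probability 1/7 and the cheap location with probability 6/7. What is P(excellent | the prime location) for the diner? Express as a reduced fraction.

P(the prime location) = (1/2)·1 + (1/2)·(1/7) = 4/7.
By Bayes' rule, P(excellent | the prime location) = (1/2) / (4/7) = 7/8.

7/8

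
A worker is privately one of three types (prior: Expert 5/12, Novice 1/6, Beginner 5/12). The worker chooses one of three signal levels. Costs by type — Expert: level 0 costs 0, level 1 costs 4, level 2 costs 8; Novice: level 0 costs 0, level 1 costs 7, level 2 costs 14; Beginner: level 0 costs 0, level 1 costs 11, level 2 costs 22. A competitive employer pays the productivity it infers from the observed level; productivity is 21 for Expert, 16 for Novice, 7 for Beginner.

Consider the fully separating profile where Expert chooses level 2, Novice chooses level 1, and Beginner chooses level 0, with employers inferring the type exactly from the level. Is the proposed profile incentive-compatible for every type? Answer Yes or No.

Separating wages: level 2 → 21, level 1 → 16, level 0 → 7.
Expert (assigned level 2): level 0: 7 − 0 = 7; level 1: 16 − 4 = 12; level 2: 21 − 8 = 13. Expert stays.
Novice (assigned level 1): level 0: 7 − 0 = 7; level 1: 16 − 7 = 9; level 2: 21 − 14 = 7. Novice stays.
Beginner (assigned level 0): level 0: 7 − 0 = 7; level 1: 16 − 11 = 5; level 2: 21 − 22 = -1. Beginner stays.
Every type prefers its assigned level; separation holds.

Yes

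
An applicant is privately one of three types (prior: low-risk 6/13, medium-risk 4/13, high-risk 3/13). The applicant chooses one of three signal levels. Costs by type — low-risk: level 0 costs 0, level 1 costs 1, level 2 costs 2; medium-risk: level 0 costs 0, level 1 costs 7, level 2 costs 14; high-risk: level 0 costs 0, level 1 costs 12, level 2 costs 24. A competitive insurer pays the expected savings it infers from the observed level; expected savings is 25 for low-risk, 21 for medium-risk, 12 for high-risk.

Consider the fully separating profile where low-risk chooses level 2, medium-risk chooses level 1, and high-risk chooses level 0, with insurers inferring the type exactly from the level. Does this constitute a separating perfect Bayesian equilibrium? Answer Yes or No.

Yes

Separating rebates: level 2 → 25, level 1 → 21, level 0 → 12.
low-risk (assigned level 2): level 0: 12 − 0 = 12; level 1: 21 − 1 = 20; level 2: 25 − 2 = 23. low-risk stays.
medium-risk (assigned level 1): level 0: 12 − 0 = 12; level 1: 21 − 7 = 14; level 2: 25 − 14 = 11. medium-risk stays.
high-risk (assigned level 0): level 0: 12 − 0 = 12; level 1: 21 − 12 = 9; level 2: 25 − 24 = 1. high-risk stays.
Every type prefers its assigned level; separation holds.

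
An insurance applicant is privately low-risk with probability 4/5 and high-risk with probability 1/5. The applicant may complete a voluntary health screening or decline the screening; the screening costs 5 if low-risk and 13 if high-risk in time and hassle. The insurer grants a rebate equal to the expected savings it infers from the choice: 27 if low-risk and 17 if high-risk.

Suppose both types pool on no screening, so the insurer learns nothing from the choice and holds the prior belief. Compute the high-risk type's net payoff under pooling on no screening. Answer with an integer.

Pooled rebate = 4/5·27 + 1/5·17 = 25.
high-risk pays no cost for no screening, so net payoff = 25.

25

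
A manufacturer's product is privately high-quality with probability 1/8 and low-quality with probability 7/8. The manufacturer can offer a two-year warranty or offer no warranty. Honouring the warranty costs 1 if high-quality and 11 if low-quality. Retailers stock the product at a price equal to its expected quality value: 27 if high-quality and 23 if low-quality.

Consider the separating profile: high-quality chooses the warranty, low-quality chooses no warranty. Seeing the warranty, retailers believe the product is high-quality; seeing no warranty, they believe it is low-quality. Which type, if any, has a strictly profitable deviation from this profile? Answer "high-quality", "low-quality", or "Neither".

Neither

The warranty pays 27; no warranty pays 23.
high-quality: assigned the warranty, nets 27 − 1 = 26; deviating to no warranty nets 23.
low-quality: assigned no warranty, nets 23; deviating to the warranty nets 27 − 11 = 16.
Both types strictly prefer their assigned action; no profitable deviation.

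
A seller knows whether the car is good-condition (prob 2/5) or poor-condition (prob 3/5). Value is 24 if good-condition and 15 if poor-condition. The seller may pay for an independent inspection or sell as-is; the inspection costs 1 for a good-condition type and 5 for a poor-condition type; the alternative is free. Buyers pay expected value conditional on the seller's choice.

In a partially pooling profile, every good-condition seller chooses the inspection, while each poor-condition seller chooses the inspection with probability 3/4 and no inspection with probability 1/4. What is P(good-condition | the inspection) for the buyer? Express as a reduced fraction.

8/17

P(the inspection) = (2/5)·1 + (3/5)·(3/4) = 17/20.
By Bayes' rule, P(good-condition | the inspection) = (2/5) / (17/20) = 8/17.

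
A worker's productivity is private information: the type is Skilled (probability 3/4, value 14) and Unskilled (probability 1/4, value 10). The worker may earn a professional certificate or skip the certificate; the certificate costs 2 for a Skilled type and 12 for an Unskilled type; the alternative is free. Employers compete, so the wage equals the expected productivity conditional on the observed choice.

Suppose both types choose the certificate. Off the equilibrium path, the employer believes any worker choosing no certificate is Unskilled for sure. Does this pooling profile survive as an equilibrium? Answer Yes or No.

No

On path, the employer holds the prior and pays 3/4·14 + 1/4·10 = 13. Off path (no certificate), believing Unskilled, it pays 10.
Skilled: the certificate nets 13 − 2 = 11; no certificate nets 10. Skilled stays.
Unskilled: the certificate nets 13 − 12 = 1; no certificate nets 10. Unskilled would deviate.
A type deviates, so pooling fails.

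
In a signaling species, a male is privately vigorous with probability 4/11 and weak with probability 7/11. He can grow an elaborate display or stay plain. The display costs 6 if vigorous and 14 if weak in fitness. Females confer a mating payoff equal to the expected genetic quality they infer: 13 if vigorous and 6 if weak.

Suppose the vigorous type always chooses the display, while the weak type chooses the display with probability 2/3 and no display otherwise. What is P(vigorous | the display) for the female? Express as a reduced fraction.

P(the display) = (4/11)·1 + (7/11)·(2/3) = 26/33.
By Bayes' rule, P(vigorous | the display) = (4/11) / (26/33) = 6/13.

6/13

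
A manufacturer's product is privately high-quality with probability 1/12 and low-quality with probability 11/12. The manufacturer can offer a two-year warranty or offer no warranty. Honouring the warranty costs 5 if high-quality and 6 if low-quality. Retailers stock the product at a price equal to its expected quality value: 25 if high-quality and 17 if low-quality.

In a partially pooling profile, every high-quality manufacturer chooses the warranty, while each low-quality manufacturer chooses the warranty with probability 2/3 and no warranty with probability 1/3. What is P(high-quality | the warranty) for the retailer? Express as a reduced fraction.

P(the warranty) = (1/12)·1 + (11/12)·(2/3) = 25/36.
By Bayes' rule, P(high-quality | the warranty) = (1/12) / (25/36) = 3/25.

3/25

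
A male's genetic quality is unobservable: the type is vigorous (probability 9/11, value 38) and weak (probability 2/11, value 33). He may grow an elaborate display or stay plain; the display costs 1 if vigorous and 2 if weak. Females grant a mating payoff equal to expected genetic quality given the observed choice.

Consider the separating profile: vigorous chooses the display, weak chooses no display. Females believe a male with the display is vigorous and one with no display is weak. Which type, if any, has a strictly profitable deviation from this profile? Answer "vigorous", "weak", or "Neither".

weak

The display pays 38; no display pays 33.
vigorous: assigned the display, nets 38 − 1 = 37; deviating to no display nets 33.
weak: assigned no display, nets 33; deviating to the display nets 38 − 2 = 36.
The weak type gains 3 by deviating.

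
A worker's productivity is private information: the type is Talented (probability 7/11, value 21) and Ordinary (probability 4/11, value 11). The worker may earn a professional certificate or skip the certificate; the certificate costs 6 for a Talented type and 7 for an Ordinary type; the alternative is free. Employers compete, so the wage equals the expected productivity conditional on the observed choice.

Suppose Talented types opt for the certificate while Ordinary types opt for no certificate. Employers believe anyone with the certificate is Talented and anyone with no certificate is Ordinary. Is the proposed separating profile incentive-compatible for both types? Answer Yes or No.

No

Under these beliefs, the certificate earns wage 21 and no certificate earns wage 11.
Talented: the certificate nets 21 − 6 = 15; no certificate nets 11. Talented prefers the certificate.
Ordinary: the certificate nets 21 − 7 = 14; no certificate nets 11. Ordinary would deviate to the certificate.
Ordinary has a profitable deviation, so the profile is not an equilibrium.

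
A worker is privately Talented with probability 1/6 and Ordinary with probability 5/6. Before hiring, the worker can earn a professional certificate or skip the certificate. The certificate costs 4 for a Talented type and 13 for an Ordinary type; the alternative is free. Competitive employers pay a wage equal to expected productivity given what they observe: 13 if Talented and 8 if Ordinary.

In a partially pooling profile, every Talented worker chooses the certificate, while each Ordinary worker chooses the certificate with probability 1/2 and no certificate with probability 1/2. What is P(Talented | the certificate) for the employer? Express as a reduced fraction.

P(the certificate) = (1/6)·1 + (5/6)·(1/2) = 7/12.
By Bayes' rule, P(Talented | the certificate) = (1/6) / (7/12) = 2/7.

2/7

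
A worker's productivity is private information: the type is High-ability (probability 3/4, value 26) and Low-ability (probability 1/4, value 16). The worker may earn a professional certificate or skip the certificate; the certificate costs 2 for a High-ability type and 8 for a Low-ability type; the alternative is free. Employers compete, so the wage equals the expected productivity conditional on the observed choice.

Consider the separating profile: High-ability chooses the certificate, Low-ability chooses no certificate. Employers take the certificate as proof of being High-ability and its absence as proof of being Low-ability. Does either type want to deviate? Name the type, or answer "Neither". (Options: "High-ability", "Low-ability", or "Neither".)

Low-ability

The certificate pays 26; no certificate pays 16.
High-ability: assigned the certificate, nets 26 − 2 = 24; deviating to no certificate nets 16.
Low-ability: assigned no certificate, nets 16; deviating to the certificate nets 26 − 8 = 18.
The Low-ability type gains 2 by deviating.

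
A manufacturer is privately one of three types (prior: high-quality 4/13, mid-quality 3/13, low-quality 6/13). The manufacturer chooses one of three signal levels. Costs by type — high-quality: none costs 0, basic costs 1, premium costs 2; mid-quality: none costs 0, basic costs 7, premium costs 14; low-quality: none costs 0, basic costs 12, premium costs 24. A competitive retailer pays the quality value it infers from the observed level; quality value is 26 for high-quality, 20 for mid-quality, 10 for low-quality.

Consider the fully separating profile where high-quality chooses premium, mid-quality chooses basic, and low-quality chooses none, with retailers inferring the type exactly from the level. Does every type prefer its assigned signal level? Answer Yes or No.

Separating prices: premium → 26, basic → 20, none → 10.
high-quality (assigned premium): none: 10 − 0 = 10; basic: 20 − 1 = 19; premium: 26 − 2 = 24. high-quality stays.
mid-quality (assigned basic): none: 10 − 0 = 10; basic: 20 − 7 = 13; premium: 26 − 14 = 12. mid-quality stays.
low-quality (assigned none): none: 10 − 0 = 10; basic: 20 − 12 = 8; premium: 26 − 24 = 2. low-quality stays.
Every type prefers its assigned level; separation holds.

Yes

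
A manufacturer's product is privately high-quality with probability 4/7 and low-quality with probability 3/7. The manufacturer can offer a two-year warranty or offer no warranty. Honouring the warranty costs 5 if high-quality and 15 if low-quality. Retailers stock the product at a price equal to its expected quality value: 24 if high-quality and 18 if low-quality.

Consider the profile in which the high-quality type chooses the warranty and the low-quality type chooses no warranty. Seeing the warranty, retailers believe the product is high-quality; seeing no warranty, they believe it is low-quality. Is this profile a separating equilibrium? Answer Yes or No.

Yes

Under these beliefs, the warranty earns price 24 and no warranty earns price 18.
high-quality: the warranty nets 24 − 5 = 19; no warranty nets 18. high-quality prefers the warranty.
low-quality: the warranty nets 24 − 15 = 9; no warranty nets 18. low-quality prefers no warranty.
Neither type deviates, so the separating profile is an equilibrium.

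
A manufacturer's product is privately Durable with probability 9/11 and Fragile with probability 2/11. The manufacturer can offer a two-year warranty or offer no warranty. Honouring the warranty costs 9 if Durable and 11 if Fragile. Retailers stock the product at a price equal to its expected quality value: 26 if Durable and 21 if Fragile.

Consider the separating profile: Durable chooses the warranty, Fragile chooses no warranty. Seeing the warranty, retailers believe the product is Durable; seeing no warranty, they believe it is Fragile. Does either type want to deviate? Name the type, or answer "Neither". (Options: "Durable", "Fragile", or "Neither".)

The warranty pays 26; no warranty pays 21.
Durable: assigned the warranty, nets 26 − 9 = 17; deviating to no warranty nets 21.
Fragile: assigned no warranty, nets 21; deviating to the warranty nets 26 − 11 = 15.
The Durable type gains 4 by deviating.

Durable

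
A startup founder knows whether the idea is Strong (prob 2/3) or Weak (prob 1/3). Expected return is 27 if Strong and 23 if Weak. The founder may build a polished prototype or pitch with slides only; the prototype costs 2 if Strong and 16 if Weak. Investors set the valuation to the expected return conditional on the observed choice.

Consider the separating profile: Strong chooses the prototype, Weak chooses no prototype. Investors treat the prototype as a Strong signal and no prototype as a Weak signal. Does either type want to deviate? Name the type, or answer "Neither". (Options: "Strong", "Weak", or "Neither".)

The prototype pays 27; no prototype pays 23.
Strong: assigned the prototype, nets 27 − 2 = 25; deviating to no prototype nets 23.
Weak: assigned no prototype, nets 23; deviating to the prototype nets 27 − 16 = 11.
Both types strictly prefer their assigned action; no profitable deviation.

Neither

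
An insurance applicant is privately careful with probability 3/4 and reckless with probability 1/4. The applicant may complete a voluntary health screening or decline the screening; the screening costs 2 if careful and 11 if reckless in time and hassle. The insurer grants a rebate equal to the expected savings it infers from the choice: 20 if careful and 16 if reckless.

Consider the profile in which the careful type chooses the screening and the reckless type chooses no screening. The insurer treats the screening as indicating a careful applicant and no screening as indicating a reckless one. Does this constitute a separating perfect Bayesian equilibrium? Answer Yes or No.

Yes

Under these beliefs, the screening earns rebate 20 and no screening earns rebate 16.
careful: the screening nets 20 − 2 = 18; no screening nets 16. careful prefers the screening.
reckless: the screening nets 20 − 11 = 9; no screening nets 16. reckless prefers no screening.
Neither type deviates, so the separating profile is an equilibrium.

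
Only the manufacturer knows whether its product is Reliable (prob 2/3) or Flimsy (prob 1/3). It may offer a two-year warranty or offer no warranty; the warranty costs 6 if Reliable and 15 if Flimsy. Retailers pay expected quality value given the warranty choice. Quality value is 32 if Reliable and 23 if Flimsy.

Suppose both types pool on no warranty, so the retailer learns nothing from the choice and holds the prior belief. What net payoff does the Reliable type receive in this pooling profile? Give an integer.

Pooled price = 2/3·32 + 1/3·23 = 29.
Reliable pays no cost for no warranty, so net payoff = 29.

29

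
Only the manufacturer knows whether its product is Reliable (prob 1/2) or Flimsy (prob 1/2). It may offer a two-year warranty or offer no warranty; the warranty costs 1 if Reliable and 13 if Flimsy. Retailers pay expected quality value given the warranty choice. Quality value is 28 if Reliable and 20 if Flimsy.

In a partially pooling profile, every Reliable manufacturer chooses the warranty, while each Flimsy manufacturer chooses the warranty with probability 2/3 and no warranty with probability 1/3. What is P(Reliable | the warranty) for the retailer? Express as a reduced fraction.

3/5

P(the warranty) = (1/2)·1 + (1/2)·(2/3) = 5/6.
By Bayes' rule, P(Reliable | the warranty) = (1/2) / (5/6) = 3/5.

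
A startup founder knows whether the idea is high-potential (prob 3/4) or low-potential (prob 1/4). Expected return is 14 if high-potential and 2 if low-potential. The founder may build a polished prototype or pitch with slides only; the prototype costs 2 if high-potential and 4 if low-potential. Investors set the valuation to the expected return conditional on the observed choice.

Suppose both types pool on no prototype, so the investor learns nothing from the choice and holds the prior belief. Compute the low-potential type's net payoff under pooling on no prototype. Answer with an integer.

11

Pooled valuation = 3/4·14 + 1/4·2 = 11.
low-potential pays no cost for no prototype, so net payoff = 11.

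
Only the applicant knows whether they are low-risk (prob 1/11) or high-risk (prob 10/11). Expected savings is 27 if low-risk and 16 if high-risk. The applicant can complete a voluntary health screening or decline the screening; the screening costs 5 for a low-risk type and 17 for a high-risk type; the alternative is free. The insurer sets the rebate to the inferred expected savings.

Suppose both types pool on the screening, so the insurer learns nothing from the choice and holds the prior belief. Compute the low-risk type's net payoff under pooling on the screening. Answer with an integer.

Pooled rebate = 1/11·27 + 10/11·16 = 17.
low-risk pays cost 5 for the screening, so net payoff = 17 − 5 = 12.

12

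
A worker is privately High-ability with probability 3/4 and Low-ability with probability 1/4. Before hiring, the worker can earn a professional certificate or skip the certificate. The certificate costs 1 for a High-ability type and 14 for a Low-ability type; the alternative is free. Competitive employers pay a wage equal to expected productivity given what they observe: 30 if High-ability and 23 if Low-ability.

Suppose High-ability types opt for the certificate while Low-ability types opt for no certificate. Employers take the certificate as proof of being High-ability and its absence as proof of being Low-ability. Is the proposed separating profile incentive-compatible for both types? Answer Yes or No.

Under these beliefs, the certificate earns wage 30 and no certificate earns wage 23.
High-ability: the certificate nets 30 − 1 = 29; no certificate nets 23. High-ability prefers the certificate.
Low-ability: the certificate nets 30 − 14 = 16; no certificate nets 23. Low-ability prefers no certificate.
Neither type deviates, so the separating profile is an equilibrium.

Yes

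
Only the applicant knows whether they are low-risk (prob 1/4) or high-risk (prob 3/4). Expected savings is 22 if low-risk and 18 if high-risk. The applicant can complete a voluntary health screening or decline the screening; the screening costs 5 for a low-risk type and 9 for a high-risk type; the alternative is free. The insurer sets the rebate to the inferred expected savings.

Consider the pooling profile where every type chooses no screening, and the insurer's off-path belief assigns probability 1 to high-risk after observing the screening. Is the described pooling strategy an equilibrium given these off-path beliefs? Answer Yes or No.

On path, the insurer holds the prior and pays 1/4·22 + 3/4·18 = 19. Off path (the screening), believing high-risk, it pays 18.
low-risk: no screening nets 19; the screening nets 18 − 5 = 13. low-risk stays.
high-risk: no screening nets 19; the screening nets 18 − 9 = 9. high-risk stays.
No type deviates, so pooling is sustained.

Yes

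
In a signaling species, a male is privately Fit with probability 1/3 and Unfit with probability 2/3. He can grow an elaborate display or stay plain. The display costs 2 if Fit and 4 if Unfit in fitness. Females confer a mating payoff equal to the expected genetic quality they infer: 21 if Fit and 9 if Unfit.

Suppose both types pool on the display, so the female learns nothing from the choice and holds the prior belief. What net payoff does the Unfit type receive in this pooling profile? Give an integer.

9

Pooled mating payoff = 1/3·21 + 2/3·9 = 13.
Unfit pays cost 4 for the display, so net payoff = 13 − 4 = 9.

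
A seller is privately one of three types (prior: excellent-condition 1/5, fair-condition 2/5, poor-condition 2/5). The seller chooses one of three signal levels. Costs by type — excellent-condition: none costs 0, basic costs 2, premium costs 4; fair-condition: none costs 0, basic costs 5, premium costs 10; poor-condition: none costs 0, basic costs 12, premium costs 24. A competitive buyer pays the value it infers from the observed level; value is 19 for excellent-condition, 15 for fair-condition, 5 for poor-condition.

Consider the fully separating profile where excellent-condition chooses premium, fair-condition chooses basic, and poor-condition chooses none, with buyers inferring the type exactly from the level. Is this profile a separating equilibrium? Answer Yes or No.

Yes

Separating prices: premium → 19, basic → 15, none → 5.
excellent-condition (assigned premium): none: 5 − 0 = 5; basic: 15 − 2 = 13; premium: 19 − 4 = 15. excellent-condition stays.
fair-condition (assigned basic): none: 5 − 0 = 5; basic: 15 − 5 = 10; premium: 19 − 10 = 9. fair-condition stays.
poor-condition (assigned none): none: 5 − 0 = 5; basic: 15 − 12 = 3; premium: 19 − 24 = -5. poor-condition stays.
Every type prefers its assigned level; separation holds.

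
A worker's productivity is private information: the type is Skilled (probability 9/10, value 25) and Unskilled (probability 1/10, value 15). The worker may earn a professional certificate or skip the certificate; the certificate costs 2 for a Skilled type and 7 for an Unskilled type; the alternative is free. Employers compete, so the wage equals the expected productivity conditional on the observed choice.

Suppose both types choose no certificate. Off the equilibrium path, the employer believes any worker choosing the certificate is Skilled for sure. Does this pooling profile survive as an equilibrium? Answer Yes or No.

Yes

On path, the employer holds the prior and pays 9/10·25 + 1/10·15 = 24. Off path (the certificate), believing Skilled, it pays 25.
Skilled: no certificate nets 24; the certificate nets 25 − 2 = 23. Skilled stays.
Unskilled: no certificate nets 24; the certificate nets 25 − 7 = 18. Unskilled stays.
No type deviates, so pooling is sustained.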